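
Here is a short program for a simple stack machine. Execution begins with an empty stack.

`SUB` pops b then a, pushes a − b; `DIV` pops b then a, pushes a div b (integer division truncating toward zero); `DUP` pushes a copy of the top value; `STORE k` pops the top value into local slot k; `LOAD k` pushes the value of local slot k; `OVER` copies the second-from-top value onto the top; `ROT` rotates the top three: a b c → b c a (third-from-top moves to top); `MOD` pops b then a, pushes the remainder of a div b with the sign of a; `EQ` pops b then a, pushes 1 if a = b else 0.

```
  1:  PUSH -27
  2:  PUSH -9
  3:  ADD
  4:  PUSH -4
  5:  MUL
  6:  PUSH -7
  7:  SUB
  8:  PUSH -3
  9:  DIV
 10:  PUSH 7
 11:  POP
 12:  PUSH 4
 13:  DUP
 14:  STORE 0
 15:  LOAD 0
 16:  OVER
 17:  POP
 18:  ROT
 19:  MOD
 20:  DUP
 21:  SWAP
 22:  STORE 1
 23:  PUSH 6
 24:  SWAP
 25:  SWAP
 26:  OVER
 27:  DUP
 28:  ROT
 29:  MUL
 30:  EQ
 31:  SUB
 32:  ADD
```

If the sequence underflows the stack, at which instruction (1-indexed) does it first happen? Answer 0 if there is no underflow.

PUSH -27 : -27
PUSH -9  : -27 -9
ADD      : -36
PUSH -4  : -36 -4
MUL      : 144
PUSH -7  : 144 -7
SUB      : 151
PUSH -3  : 151 -3
DIV      : -50
PUSH 7   : -50 7
POP      : -50
PUSH 4   : -50 4
DUP      : -50 4 4
STORE 0  : -50 4
LOAD 0   : -50 4 4
OVER     : -50 4 4 4
POP      : -50 4 4
ROT      : 4 4 -50
MOD      : 4 4
DUP      : 4 4 4
SWAP     : 4 4 4
STORE 1  : 4 4
PUSH 6   : 4 4 6
SWAP     : 4 6 4
SWAP     : 4 4 6
OVER     : 4 4 6 4
DUP      : 4 4 6 4 4
ROT      : 4 4 4 4 6
MUL      : 4 4 4 24
EQ       : 4 4 0
SUB      : 4 4
ADD      : 8

0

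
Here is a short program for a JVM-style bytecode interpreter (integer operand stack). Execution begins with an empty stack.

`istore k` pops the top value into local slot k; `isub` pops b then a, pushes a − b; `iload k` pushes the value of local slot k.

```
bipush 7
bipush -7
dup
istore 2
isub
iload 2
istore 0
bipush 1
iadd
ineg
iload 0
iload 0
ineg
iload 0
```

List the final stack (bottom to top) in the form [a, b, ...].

bipush 7  : 7
bipush -7 : 7 -7
dup       : 7 -7 -7
istore 2  : 7 -7
isub      : 14
iload 2   : 14 -7
istore 0  : 14
bipush 1  : 14 1
iadd      : 15
ineg      : -15
iload 0   : -15 -7
iload 0   : -15 -7 -7
ineg      : -15 -7 7
iload 0   : -15 -7 7 -7

[-15, -7, 7, -7]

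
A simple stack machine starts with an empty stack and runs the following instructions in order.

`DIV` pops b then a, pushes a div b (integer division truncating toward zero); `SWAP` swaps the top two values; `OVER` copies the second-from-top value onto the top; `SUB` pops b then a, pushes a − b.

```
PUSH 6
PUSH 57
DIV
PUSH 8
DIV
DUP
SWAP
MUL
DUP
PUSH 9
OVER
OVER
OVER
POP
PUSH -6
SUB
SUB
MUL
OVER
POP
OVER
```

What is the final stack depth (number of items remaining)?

4

PUSH 6  : 6
PUSH 57 : 6 57
DIV     : 0
PUSH 8  : 0 8
DIV     : 0
DUP     : 0 0
SWAP    : 0 0
MUL     : 0
DUP     : 0 0
PUSH 9  : 0 0 9
OVER    : 0 0 9 0
OVER    : 0 0 9 0 9
OVER    : 0 0 9 0 9 0
POP     : 0 0 9 0 9
PUSH -6 : 0 0 9 0 9 -6
SUB     : 0 0 9 0 15
SUB     : 0 0 9 -15
MUL     : 0 0 -135
OVER    : 0 0 -135 0
POP     : 0 0 -135
OVER    : 0 0 -135 0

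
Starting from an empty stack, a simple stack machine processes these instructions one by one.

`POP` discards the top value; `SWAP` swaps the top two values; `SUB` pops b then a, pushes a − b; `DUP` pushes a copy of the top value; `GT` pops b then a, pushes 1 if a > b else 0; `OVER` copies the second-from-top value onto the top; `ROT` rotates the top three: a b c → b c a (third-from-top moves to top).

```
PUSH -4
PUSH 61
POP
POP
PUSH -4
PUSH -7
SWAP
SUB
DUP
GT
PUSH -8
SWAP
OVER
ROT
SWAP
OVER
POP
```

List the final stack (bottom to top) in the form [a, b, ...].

[0, -8, -8]

PUSH -4 -> [-4]
PUSH 61 -> [-4, 61]
POP     -> [-4]
POP     -> []
PUSH -4 -> [-4]
PUSH -7 -> [-4, -7]
SWAP    -> [-7, -4]
SUB     -> [-3]
DUP     -> [-3, -3]
GT      -> [0]
PUSH -8 -> [0, -8]
SWAP    -> [-8, 0]
OVER    -> [-8, 0, -8]
ROT     -> [0, -8, -8]
SWAP    -> [0, -8, -8]
OVER    -> [0, -8, -8, -8]
POP     -> [0, -8, -8]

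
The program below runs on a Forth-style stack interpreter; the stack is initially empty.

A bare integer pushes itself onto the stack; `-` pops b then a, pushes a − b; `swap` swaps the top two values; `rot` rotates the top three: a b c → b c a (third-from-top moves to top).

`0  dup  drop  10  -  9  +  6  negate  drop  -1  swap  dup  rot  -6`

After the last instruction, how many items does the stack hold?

0       0
dup     0 0
drop    0
10      0 10
-       -10
9       -10 9
+       -1
6       -1 6
negate  -1 -6
drop    -1
-1      -1 -1
swap    -1 -1
dup     -1 -1 -1
rot     -1 -1 -1
-6      -1 -1 -1 -6

4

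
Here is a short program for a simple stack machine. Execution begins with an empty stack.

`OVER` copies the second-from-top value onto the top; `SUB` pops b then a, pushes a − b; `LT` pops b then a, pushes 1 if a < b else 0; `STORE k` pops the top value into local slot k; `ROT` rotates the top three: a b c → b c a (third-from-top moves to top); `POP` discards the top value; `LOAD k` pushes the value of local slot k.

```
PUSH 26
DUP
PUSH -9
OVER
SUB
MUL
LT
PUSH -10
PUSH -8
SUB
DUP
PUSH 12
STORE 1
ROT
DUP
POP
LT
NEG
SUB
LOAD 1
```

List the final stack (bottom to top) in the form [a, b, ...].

PUSH 26  → [26]
DUP      → [26, 26]
PUSH -9  → [26, 26, -9]
OVER     → [26, 26, -9, 26]
SUB      → [26, 26, -35]
MUL      → [26, -910]
LT       → [0]
PUSH -10 → [0, -10]
PUSH -8  → [0, -10, -8]
SUB      → [0, -2]
DUP      → [0, -2, -2]
PUSH 12  → [0, -2, -2, 12]
STORE 1  → [0, -2, -2]
ROT      → [-2, -2, 0]
DUP      → [-2, -2, 0, 0]
POP      → [-2, -2, 0]
LT       → [-2, 1]
NEG      → [-2, -1]
SUB      → [-1]
LOAD 1   → [-1, 12]

[-1, 12]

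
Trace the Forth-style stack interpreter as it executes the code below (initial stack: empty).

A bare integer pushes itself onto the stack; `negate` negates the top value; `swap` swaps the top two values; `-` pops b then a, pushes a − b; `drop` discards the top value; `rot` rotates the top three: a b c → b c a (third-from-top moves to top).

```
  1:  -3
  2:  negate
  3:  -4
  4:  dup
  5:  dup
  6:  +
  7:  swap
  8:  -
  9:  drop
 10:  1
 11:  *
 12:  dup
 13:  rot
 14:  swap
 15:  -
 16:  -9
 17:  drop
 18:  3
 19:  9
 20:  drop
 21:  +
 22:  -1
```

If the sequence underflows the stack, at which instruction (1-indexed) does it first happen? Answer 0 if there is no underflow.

-3     → [-3]
negate → [3]
-4     → [3, -4]
dup    → [3, -4, -4]
dup    → [3, -4, -4, -4]
+      → [3, -4, -8]
swap   → [3, -8, -4]
-      → [3, -4]
drop   → [3]
1      → [3, 1]
*      → [3]
dup    → [3, 3]
rot  — needs 3 operands, stack has 2 → underflow

13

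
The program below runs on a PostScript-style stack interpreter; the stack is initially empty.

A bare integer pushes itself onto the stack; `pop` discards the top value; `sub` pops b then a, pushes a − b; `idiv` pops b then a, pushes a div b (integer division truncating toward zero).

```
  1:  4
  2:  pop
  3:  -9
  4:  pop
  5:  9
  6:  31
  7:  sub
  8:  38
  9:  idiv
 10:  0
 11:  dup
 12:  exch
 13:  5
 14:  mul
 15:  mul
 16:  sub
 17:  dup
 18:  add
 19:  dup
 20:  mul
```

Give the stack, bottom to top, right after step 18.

[0]

4    → [4]
pop  → []
-9   → [-9]
pop  → []
9    → [9]
31   → [9, 31]
sub  → [-22]
38   → [-22, 38]
idiv → [0]
0    → [0, 0]
dup  → [0, 0, 0]
exch → [0, 0, 0]
5    → [0, 0, 0, 5]
mul  → [0, 0, 0]
mul  → [0, 0]
sub  → [0]
dup  → [0, 0]
add  → [0]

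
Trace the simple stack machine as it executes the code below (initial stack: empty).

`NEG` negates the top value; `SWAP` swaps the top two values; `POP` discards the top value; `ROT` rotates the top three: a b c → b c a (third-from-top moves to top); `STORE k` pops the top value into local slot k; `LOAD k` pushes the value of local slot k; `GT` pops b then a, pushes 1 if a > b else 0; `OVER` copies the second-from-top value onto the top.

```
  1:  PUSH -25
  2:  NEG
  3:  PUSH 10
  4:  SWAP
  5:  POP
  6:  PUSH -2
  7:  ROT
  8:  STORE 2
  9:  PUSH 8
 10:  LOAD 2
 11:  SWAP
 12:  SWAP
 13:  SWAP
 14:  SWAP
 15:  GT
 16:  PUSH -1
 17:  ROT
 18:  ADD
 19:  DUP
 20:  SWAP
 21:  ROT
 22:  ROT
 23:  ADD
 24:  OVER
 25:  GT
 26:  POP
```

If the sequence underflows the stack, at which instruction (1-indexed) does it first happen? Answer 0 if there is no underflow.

7

PUSH -25 : [-25]
NEG      : [25]
PUSH 10  : [25, 10]
SWAP     : [10, 25]
POP      : [10]
PUSH -2  : [10, -2]
ROT  — needs 3 operands, stack has 2 → underflow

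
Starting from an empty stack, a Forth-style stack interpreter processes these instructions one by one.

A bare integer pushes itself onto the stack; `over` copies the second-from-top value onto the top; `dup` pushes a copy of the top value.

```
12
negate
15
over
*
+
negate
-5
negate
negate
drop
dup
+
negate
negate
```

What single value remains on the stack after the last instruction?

12     → 12
negate → -12
15     → -12 15
over   → -12 15 -12
*      → -12 -180
+      → -192
negate → 192
-5     → 192 -5
negate → 192 5
negate → 192 -5
drop   → 192
dup    → 192 192
+      → 384
negate → -384
negate → 384

384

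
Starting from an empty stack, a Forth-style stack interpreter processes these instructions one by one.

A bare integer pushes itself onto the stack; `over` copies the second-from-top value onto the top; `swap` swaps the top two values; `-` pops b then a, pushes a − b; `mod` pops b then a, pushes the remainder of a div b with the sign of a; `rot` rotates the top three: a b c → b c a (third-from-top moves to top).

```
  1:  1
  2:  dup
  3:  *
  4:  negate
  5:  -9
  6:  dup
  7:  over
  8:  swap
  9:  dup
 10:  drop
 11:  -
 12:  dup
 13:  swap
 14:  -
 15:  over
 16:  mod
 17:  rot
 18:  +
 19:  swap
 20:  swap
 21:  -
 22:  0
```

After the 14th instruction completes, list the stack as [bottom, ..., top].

1      : 1
dup    : 1 1
*      : 1
negate : -1
-9     : -1 -9
dup    : -1 -9 -9
over   : -1 -9 -9 -9
swap   : -1 -9 -9 -9
dup    : -1 -9 -9 -9 -9
drop   : -1 -9 -9 -9
-      : -1 -9 0
dup    : -1 -9 0 0
swap   : -1 -9 0 0
-      : -1 -9 0

[-1, -9, 0]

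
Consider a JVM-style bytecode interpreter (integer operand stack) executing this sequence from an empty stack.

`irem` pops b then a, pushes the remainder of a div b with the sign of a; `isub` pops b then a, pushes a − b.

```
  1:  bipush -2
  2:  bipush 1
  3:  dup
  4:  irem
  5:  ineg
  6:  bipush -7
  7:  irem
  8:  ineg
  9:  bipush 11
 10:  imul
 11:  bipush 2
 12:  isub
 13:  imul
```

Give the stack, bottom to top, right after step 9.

bipush -2  -2
bipush 1   -2 1
dup        -2 1 1
irem       -2 0
ineg       -2 0
bipush -7  -2 0 -7
irem       -2 0
ineg       -2 0
bipush 11  -2 0 11

[-2, 0, 11]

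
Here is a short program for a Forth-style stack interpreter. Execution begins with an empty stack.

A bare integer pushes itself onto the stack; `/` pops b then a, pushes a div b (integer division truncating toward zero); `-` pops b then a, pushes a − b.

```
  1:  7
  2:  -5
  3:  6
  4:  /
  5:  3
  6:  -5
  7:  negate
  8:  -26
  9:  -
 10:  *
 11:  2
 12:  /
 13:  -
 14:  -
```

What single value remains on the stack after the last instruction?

7       7
-5      7 -5
6       7 -5 6
/       7 0
3       7 0 3
-5      7 0 3 -5
negate  7 0 3 5
-26     7 0 3 5 -26
-       7 0 3 31
*       7 0 93
2       7 0 93 2
/       7 0 46
-       7 -46
-       53

53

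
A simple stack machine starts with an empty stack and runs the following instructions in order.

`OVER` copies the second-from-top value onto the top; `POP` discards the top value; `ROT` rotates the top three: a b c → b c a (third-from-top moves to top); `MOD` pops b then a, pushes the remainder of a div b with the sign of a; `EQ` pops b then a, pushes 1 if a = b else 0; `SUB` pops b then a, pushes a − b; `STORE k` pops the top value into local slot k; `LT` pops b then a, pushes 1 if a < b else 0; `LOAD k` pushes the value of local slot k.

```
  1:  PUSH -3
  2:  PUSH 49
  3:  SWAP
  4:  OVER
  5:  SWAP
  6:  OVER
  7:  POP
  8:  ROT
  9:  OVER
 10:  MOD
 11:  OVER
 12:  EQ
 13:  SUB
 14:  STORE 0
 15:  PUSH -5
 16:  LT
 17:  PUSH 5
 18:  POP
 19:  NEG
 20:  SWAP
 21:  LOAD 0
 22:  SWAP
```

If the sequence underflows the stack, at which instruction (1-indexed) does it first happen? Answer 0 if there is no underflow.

20

PUSH -3 : [-3]
PUSH 49 : [-3, 49]
SWAP    : [49, -3]
OVER    : [49, -3, 49]
SWAP    : [49, 49, -3]
OVER    : [49, 49, -3, 49]
POP     : [49, 49, -3]
ROT     : [49, -3, 49]
OVER    : [49, -3, 49, -3]
MOD     : [49, -3, 1]
OVER    : [49, -3, 1, -3]
EQ      : [49, -3, 0]
SUB     : [49, -3]
STORE 0 : [49]
PUSH -5 : [49, -5]
LT      : [0]
PUSH 5  : [0, 5]
POP     : [0]
NEG     : [0]
SWAP  — needs 2 operands, stack has 1 → underflow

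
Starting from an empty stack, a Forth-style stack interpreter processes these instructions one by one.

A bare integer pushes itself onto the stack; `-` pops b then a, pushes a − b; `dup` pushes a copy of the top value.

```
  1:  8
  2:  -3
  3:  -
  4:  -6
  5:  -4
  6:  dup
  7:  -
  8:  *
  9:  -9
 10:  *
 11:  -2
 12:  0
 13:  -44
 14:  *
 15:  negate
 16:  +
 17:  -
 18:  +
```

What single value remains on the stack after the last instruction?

8      : [8]
-3     : [8, -3]
-      : [11]
-6     : [11, -6]
-4     : [11, -6, -4]
dup    : [11, -6, -4, -4]
-      : [11, -6, 0]
*      : [11, 0]
-9     : [11, 0, -9]
*      : [11, 0]
-2     : [11, 0, -2]
0      : [11, 0, -2, 0]
-44    : [11, 0, -2, 0, -44]
*      : [11, 0, -2, 0]
negate : [11, 0, -2, 0]
+      : [11, 0, -2]
-      : [11, 2]
+      : [13]

13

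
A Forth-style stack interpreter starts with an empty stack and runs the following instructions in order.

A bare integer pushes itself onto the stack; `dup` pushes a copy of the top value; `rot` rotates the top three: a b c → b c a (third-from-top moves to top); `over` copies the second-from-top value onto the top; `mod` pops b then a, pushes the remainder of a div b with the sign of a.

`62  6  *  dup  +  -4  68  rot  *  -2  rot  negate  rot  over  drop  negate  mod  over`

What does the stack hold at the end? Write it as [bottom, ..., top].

[-2, 4, -2]

62     : [62]
6      : [62, 6]
*      : [372]
dup    : [372, 372]
+      : [744]
-4     : [744, -4]
68     : [744, -4, 68]
rot    : [-4, 68, 744]
*      : [-4, 50592]
-2     : [-4, 50592, -2]
rot    : [50592, -2, -4]
negate : [50592, -2, 4]
rot    : [-2, 4, 50592]
over   : [-2, 4, 50592, 4]
drop   : [-2, 4, 50592]
negate : [-2, 4, -50592]
mod    : [-2, 4]
over   : [-2, 4, -2]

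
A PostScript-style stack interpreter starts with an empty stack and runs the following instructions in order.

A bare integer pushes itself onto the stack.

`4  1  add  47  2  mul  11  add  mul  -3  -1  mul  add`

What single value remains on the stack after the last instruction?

4   : [4]
1   : [4, 1]
add : [5]
47  : [5, 47]
2   : [5, 47, 2]
mul : [5, 94]
11  : [5, 94, 11]
add : [5, 105]
mul : [525]
-3  : [525, -3]
-1  : [525, -3, -1]
mul : [525, 3]
add : [528]

528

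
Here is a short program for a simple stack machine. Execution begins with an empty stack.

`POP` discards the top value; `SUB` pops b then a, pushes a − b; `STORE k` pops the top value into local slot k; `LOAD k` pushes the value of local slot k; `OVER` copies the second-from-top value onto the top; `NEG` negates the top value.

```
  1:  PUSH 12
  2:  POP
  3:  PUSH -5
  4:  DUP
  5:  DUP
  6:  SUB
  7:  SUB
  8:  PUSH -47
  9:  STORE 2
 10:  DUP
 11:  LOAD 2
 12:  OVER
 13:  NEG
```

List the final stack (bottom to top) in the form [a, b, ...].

PUSH 12  -> [12]
POP      -> []
PUSH -5  -> [-5]
DUP      -> [-5, -5]
DUP      -> [-5, -5, -5]
SUB      -> [-5, 0]
SUB      -> [-5]
PUSH -47 -> [-5, -47]
STORE 2  -> [-5]
DUP      -> [-5, -5]
LOAD 2   -> [-5, -5, -47]
OVER     -> [-5, -5, -47, -5]
NEG      -> [-5, -5, -47, 5]

[-5, -5, -47, 5]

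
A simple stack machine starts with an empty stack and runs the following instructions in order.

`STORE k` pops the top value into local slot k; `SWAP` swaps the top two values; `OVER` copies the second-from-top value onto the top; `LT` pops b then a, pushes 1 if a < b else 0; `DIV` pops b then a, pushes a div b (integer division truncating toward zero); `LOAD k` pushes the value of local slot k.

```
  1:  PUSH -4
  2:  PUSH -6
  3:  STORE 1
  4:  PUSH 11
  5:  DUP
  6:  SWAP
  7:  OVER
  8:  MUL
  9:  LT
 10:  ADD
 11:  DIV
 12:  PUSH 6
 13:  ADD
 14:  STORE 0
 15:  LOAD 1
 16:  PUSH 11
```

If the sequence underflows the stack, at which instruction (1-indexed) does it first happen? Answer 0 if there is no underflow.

PUSH -4 : -4
PUSH -6 : -4 -6
STORE 1 : -4
PUSH 11 : -4 11
DUP     : -4 11 11
SWAP    : -4 11 11
OVER    : -4 11 11 11
MUL     : -4 11 121
LT      : -4 1
ADD     : -3
DIV  — needs 2 operands, stack has 1 → underflow

11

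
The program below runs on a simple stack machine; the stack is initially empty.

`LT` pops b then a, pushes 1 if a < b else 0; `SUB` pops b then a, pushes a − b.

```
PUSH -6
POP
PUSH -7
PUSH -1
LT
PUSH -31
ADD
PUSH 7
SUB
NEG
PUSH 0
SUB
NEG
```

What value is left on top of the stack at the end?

PUSH -6  → [-6]
POP      → []
PUSH -7  → [-7]
PUSH -1  → [-7, -1]
LT       → [1]
PUSH -31 → [1, -31]
ADD      → [-30]
PUSH 7   → [-30, 7]
SUB      → [-37]
NEG      → [37]
PUSH 0   → [37, 0]
SUB      → [37]
NEG      → [-37]

-37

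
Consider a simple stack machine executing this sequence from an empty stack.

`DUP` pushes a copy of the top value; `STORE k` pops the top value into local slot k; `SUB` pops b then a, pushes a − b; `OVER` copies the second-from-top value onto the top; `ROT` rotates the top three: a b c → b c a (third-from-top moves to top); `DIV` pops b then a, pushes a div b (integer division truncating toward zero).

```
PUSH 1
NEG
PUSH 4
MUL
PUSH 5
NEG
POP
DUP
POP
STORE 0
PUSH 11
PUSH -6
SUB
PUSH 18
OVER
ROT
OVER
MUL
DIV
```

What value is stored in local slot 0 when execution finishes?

-4

PUSH 1  : 1
NEG     : -1
PUSH 4  : -1 4
MUL     : -4
PUSH 5  : -4 5
NEG     : -4 -5
POP     : -4
DUP     : -4 -4
POP     : -4
STORE 0 : (empty)
PUSH 11 : 11
PUSH -6 : 11 -6
SUB     : 17
PUSH 18 : 17 18
OVER    : 17 18 17
ROT     : 18 17 17
OVER    : 18 17 17 17
MUL     : 18 17 289
DIV     : 18 0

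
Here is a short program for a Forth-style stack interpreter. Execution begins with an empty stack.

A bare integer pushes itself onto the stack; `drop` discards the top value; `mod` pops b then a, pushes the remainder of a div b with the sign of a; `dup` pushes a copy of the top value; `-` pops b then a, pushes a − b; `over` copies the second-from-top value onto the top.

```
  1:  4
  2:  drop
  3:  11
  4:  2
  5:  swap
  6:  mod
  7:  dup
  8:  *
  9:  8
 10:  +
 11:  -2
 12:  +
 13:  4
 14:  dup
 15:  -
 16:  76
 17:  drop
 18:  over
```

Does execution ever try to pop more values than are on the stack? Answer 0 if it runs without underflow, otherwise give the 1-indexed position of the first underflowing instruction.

4     [4]
drop  []
11    [11]
2     [11, 2]
swap  [2, 11]
mod   [2]
dup   [2, 2]
*     [4]
8     [4, 8]
+     [12]
-2    [12, -2]
+     [10]
4     [10, 4]
dup   [10, 4, 4]
-     [10, 0]
76    [10, 0, 76]
drop  [10, 0]
over  [10, 0, 10]

0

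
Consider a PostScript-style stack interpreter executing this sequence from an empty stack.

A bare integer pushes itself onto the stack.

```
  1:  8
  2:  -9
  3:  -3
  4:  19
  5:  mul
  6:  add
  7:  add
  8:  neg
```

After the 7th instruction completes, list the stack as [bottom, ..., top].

[-58]

8    [8]
-9   [8, -9]
-3   [8, -9, -3]
19   [8, -9, -3, 19]
mul  [8, -9, -57]
add  [8, -66]
add  [-58]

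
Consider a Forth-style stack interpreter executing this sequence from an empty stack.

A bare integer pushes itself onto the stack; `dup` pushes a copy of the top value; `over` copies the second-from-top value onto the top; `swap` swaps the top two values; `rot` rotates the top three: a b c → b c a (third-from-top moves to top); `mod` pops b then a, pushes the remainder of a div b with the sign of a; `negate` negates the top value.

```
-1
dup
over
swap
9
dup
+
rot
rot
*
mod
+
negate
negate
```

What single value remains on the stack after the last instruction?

-1     → -1
dup    → -1 -1
over   → -1 -1 -1
swap   → -1 -1 -1
9      → -1 -1 -1 9
dup    → -1 -1 -1 9 9
+      → -1 -1 -1 18
rot    → -1 -1 18 -1
rot    → -1 18 -1 -1
*      → -1 18 1
mod    → -1 0
+      → -1
negate → 1
negate → -1

-1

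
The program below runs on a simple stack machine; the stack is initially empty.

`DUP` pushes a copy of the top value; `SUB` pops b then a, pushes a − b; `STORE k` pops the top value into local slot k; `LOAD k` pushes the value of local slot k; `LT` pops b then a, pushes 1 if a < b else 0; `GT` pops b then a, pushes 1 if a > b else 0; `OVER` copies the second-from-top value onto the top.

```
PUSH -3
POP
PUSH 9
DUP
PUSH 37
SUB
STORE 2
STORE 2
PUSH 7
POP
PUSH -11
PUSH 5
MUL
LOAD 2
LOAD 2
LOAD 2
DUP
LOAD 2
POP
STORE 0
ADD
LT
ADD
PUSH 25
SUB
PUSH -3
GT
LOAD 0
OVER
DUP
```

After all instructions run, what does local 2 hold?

9

PUSH -3   [-3]
POP       []
PUSH 9    [9]
DUP       [9, 9]
PUSH 37   [9, 9, 37]
SUB       [9, -28]
STORE 2   [9]
STORE 2   []
PUSH 7    [7]
POP       []
PUSH -11  [-11]
PUSH 5    [-11, 5]
MUL       [-55]
LOAD 2    [-55, 9]
LOAD 2    [-55, 9, 9]
LOAD 2    [-55, 9, 9, 9]
DUP       [-55, 9, 9, 9, 9]
LOAD 2    [-55, 9, 9, 9, 9, 9]
POP       [-55, 9, 9, 9, 9]
STORE 0   [-55, 9, 9, 9]
ADD       [-55, 9, 18]
LT        [-55, 1]
ADD       [-54]
PUSH 25   [-54, 25]
SUB       [-79]
PUSH -3   [-79, -3]
GT        [0]
LOAD 0    [0, 9]
OVER      [0, 9, 0]
DUP       [0, 9, 0, 0]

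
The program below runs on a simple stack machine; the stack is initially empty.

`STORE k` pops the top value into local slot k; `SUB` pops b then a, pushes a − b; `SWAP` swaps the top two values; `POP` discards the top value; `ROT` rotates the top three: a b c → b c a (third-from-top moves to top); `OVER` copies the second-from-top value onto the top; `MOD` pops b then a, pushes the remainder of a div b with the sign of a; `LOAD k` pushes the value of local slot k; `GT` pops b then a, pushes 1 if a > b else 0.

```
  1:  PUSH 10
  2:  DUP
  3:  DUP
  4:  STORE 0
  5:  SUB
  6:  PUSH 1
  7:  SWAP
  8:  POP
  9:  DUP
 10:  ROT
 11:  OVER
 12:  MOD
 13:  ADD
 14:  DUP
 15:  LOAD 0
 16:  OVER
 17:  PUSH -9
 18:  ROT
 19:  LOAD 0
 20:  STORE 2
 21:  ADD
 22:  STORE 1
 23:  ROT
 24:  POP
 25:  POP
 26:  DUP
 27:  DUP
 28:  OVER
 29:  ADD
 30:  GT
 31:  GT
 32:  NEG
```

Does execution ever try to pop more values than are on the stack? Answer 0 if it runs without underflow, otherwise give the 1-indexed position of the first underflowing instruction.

PUSH 10 → [10]
DUP     → [10, 10]
DUP     → [10, 10, 10]
STORE 0 → [10, 10]
SUB     → [0]
PUSH 1  → [0, 1]
SWAP    → [1, 0]
POP     → [1]
DUP     → [1, 1]
ROT  — needs 3 operands, stack has 2 → underflow

10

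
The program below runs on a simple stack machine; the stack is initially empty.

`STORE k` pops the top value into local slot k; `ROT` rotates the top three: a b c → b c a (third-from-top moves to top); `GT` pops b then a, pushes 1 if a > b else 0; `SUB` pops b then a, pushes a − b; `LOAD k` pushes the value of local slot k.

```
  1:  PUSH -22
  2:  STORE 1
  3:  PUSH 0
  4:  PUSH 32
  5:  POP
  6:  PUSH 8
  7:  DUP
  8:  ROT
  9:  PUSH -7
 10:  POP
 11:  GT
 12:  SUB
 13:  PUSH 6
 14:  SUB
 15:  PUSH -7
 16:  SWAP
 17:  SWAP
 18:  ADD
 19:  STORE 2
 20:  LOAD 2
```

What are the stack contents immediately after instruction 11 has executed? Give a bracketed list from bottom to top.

[8, 1]

PUSH -22  -22
STORE 1   (empty)
PUSH 0    0
PUSH 32   0 32
POP       0
PUSH 8    0 8
DUP       0 8 8
ROT       8 8 0
PUSH -7   8 8 0 -7
POP       8 8 0
GT        8 1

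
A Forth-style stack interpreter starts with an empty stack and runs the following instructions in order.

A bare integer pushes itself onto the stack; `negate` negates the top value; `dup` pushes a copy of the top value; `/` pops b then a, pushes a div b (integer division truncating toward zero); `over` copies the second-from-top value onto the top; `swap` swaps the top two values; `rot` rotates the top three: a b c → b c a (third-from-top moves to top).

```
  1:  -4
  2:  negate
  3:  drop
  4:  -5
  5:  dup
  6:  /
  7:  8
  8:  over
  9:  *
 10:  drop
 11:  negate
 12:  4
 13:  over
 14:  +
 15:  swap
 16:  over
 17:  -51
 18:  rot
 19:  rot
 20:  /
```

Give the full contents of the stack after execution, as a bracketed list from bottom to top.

[3, -51, 0]

-4     -> [-4]
negate -> [4]
drop   -> []
-5     -> [-5]
dup    -> [-5, -5]
/      -> [1]
8      -> [1, 8]
over   -> [1, 8, 1]
*      -> [1, 8]
drop   -> [1]
negate -> [-1]
4      -> [-1, 4]
over   -> [-1, 4, -1]
+      -> [-1, 3]
swap   -> [3, -1]
over   -> [3, -1, 3]
-51    -> [3, -1, 3, -51]
rot    -> [3, 3, -51, -1]
rot    -> [3, -51, -1, 3]
/      -> [3, -51, 0]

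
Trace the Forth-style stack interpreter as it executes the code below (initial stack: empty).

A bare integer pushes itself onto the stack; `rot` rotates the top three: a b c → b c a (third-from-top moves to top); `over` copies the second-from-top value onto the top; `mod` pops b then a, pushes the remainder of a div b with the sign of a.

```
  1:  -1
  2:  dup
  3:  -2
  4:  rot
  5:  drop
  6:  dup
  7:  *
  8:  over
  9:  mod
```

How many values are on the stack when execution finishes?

-1   → -1
dup  → -1 -1
-2   → -1 -1 -2
rot  → -1 -2 -1
drop → -1 -2
dup  → -1 -2 -2
*    → -1 4
over → -1 4 -1
mod  → -1 0

2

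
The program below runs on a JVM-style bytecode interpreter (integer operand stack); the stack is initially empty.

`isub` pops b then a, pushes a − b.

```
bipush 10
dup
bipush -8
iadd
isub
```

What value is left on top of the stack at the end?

bipush 10  [10]
dup        [10, 10]
bipush -8  [10, 10, -8]
iadd       [10, 2]
isub       [8]

8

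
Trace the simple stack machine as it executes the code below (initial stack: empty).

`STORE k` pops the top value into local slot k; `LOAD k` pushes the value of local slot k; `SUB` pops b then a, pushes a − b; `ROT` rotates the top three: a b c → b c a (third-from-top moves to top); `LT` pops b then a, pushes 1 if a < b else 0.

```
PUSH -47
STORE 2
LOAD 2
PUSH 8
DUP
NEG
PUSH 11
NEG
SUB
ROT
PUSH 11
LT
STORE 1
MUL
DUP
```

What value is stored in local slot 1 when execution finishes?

1

PUSH -47  [-47]
STORE 2   []
LOAD 2    [-47]
PUSH 8    [-47, 8]
DUP       [-47, 8, 8]
NEG       [-47, 8, -8]
PUSH 11   [-47, 8, -8, 11]
NEG       [-47, 8, -8, -11]
SUB       [-47, 8, 3]
ROT       [8, 3, -47]
PUSH 11   [8, 3, -47, 11]
LT        [8, 3, 1]
STORE 1   [8, 3]
MUL       [24]
DUP       [24, 24]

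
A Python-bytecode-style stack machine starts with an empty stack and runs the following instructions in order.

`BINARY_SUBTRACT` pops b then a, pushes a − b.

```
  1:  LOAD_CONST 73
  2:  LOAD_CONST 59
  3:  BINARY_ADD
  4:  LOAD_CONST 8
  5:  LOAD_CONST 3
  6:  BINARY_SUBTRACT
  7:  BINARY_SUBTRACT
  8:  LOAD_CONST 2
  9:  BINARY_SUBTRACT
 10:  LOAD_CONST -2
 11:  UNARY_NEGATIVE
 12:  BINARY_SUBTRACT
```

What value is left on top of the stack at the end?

LOAD_CONST 73   : 73
LOAD_CONST 59   : 73 59
BINARY_ADD      : 132
LOAD_CONST 8    : 132 8
LOAD_CONST 3    : 132 8 3
BINARY_SUBTRACT : 132 5
BINARY_SUBTRACT : 127
LOAD_CONST 2    : 127 2
BINARY_SUBTRACT : 125
LOAD_CONST -2   : 125 -2
UNARY_NEGATIVE  : 125 2
BINARY_SUBTRACT : 123

123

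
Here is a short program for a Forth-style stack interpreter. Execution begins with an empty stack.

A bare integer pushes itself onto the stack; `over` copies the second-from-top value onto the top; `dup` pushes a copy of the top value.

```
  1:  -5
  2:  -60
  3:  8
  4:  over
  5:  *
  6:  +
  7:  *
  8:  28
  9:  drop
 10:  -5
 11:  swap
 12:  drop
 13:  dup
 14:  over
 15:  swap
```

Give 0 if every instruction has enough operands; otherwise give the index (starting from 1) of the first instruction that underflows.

-5   → [-5]
-60  → [-5, -60]
8    → [-5, -60, 8]
over → [-5, -60, 8, -60]
*    → [-5, -60, -480]
+    → [-5, -540]
*    → [2700]
28   → [2700, 28]
drop → [2700]
-5   → [2700, -5]
swap → [-5, 2700]
drop → [-5]
dup  → [-5, -5]
over → [-5, -5, -5]
swap → [-5, -5, -5]

0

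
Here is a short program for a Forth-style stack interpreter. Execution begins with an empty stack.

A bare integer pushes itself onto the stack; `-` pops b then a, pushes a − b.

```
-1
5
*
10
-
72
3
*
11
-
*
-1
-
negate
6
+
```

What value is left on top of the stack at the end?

-1     -> -1
5      -> -1 5
*      -> -5
10     -> -5 10
-      -> -15
72     -> -15 72
3      -> -15 72 3
*      -> -15 216
11     -> -15 216 11
-      -> -15 205
*      -> -3075
-1     -> -3075 -1
-      -> -3074
negate -> 3074
6      -> 3074 6
+      -> 3080

3080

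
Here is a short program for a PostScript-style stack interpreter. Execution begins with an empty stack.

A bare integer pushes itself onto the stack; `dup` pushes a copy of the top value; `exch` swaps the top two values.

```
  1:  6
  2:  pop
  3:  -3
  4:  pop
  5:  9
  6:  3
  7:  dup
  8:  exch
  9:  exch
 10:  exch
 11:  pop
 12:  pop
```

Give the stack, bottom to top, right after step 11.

6    → [6]
pop  → []
-3   → [-3]
pop  → []
9    → [9]
3    → [9, 3]
dup  → [9, 3, 3]
exch → [9, 3, 3]
exch → [9, 3, 3]
exch → [9, 3, 3]
pop  → [9, 3]

[9, 3]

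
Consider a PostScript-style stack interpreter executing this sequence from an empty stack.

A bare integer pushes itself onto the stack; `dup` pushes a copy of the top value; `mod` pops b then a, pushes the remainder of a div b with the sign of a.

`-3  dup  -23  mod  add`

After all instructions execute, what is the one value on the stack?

-3  → -3
dup → -3 -3
-23 → -3 -3 -23
mod → -3 -3
add → -6

-6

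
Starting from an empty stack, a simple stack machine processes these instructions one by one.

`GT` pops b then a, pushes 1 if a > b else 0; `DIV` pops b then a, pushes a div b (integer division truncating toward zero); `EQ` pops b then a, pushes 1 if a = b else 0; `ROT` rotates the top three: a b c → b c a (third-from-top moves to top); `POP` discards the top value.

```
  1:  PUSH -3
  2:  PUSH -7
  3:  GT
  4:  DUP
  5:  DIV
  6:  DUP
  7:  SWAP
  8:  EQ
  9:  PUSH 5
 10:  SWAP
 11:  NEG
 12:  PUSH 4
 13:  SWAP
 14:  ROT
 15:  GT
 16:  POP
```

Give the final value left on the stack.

PUSH -3  -3
PUSH -7  -3 -7
GT       1
DUP      1 1
DIV      1
DUP      1 1
SWAP     1 1
EQ       1
PUSH 5   1 5
SWAP     5 1
NEG      5 -1
PUSH 4   5 -1 4
SWAP     5 4 -1
ROT      4 -1 5
GT       4 0
POP      4

4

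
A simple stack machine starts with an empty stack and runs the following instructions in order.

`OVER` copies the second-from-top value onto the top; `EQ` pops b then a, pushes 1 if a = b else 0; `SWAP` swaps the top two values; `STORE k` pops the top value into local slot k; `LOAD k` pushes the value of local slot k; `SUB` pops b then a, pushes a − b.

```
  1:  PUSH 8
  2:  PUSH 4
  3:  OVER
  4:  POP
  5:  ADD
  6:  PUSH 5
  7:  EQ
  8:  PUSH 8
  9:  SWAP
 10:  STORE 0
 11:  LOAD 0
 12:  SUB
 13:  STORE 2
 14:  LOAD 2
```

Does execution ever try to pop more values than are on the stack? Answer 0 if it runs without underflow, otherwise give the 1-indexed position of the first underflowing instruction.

0

PUSH 8  -> 8
PUSH 4  -> 8 4
OVER    -> 8 4 8
POP     -> 8 4
ADD     -> 12
PUSH 5  -> 12 5
EQ      -> 0
PUSH 8  -> 0 8
SWAP    -> 8 0
STORE 0 -> 8
LOAD 0  -> 8 0
SUB     -> 8
STORE 2 -> (empty)
LOAD 2  -> 8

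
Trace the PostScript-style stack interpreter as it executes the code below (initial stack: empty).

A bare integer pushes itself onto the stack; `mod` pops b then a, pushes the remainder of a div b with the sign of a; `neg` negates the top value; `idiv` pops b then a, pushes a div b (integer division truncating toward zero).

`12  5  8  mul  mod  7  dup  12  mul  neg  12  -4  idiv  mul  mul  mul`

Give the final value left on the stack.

21168

12   → 12
5    → 12 5
8    → 12 5 8
mul  → 12 40
mod  → 12
7    → 12 7
dup  → 12 7 7
12   → 12 7 7 12
mul  → 12 7 84
neg  → 12 7 -84
12   → 12 7 -84 12
-4   → 12 7 -84 12 -4
idiv → 12 7 -84 -3
mul  → 12 7 252
mul  → 12 1764
mul  → 21168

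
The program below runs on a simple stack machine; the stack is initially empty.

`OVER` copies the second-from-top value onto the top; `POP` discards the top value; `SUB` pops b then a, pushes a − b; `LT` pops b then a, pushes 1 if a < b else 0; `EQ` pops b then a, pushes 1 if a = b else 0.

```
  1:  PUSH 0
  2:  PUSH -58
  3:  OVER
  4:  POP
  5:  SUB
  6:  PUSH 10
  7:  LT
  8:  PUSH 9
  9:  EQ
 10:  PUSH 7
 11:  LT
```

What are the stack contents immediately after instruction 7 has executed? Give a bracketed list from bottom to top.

[0]

PUSH 0   -> 0
PUSH -58 -> 0 -58
OVER     -> 0 -58 0
POP      -> 0 -58
SUB      -> 58
PUSH 10  -> 58 10
LT       -> 0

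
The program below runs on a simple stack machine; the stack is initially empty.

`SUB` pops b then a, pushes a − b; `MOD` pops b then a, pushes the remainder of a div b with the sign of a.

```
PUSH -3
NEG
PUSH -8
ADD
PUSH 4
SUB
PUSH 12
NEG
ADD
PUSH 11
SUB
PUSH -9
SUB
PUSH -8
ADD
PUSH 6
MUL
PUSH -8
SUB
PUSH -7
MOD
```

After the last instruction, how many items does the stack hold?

1

PUSH -3 → [-3]
NEG     → [3]
PUSH -8 → [3, -8]
ADD     → [-5]
PUSH 4  → [-5, 4]
SUB     → [-9]
PUSH 12 → [-9, 12]
NEG     → [-9, -12]
ADD     → [-21]
PUSH 11 → [-21, 11]
SUB     → [-32]
PUSH -9 → [-32, -9]
SUB     → [-23]
PUSH -8 → [-23, -8]
ADD     → [-31]
PUSH 6  → [-31, 6]
MUL     → [-186]
PUSH -8 → [-186, -8]
SUB     → [-178]
PUSH -7 → [-178, -7]
MOD     → [-3]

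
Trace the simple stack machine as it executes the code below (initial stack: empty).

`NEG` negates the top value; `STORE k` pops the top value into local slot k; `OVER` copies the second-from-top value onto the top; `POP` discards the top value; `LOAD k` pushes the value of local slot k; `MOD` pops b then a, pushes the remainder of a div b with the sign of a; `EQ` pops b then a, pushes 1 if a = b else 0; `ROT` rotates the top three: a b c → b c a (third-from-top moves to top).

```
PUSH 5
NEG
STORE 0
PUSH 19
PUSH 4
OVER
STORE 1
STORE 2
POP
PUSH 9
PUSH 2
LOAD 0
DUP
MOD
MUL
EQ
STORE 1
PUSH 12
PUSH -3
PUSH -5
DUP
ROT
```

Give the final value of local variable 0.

-5

PUSH 5  -> 5
NEG     -> -5
STORE 0 -> (empty)
PUSH 19 -> 19
PUSH 4  -> 19 4
OVER    -> 19 4 19
STORE 1 -> 19 4
STORE 2 -> 19
POP     -> (empty)
PUSH 9  -> 9
PUSH 2  -> 9 2
LOAD 0  -> 9 2 -5
DUP     -> 9 2 -5 -5
MOD     -> 9 2 0
MUL     -> 9 0
EQ      -> 0
STORE 1 -> (empty)
PUSH 12 -> 12
PUSH -3 -> 12 -3
PUSH -5 -> 12 -3 -5
DUP     -> 12 -3 -5 -5
ROT     -> 12 -5 -5 -3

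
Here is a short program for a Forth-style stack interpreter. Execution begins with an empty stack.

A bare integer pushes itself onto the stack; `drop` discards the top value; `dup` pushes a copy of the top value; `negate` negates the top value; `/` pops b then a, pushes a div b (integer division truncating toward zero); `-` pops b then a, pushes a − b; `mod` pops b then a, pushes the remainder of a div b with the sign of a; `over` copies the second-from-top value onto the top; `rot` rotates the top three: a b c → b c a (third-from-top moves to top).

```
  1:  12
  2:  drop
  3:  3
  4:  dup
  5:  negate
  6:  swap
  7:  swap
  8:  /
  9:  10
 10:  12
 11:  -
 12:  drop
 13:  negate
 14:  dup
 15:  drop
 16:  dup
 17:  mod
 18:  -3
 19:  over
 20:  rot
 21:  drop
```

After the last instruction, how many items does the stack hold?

12     : [12]
drop   : []
3      : [3]
dup    : [3, 3]
negate : [3, -3]
swap   : [-3, 3]
swap   : [3, -3]
/      : [-1]
10     : [-1, 10]
12     : [-1, 10, 12]
-      : [-1, -2]
drop   : [-1]
negate : [1]
dup    : [1, 1]
drop   : [1]
dup    : [1, 1]
mod    : [0]
-3     : [0, -3]
over   : [0, -3, 0]
rot    : [-3, 0, 0]
drop   : [-3, 0]

2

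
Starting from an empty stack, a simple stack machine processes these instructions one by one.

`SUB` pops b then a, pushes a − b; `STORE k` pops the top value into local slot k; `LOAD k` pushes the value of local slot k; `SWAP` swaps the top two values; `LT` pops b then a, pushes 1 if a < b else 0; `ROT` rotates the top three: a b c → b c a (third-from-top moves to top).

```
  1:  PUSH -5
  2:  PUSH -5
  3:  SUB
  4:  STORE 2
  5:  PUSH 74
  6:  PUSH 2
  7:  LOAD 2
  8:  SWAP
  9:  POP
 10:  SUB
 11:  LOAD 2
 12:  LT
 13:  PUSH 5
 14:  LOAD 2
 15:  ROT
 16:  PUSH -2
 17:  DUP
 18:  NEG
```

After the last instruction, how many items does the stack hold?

5

PUSH -5 → -5
PUSH -5 → -5 -5
SUB     → 0
STORE 2 → (empty)
PUSH 74 → 74
PUSH 2  → 74 2
LOAD 2  → 74 2 0
SWAP    → 74 0 2
POP     → 74 0
SUB     → 74
LOAD 2  → 74 0
LT      → 0
PUSH 5  → 0 5
LOAD 2  → 0 5 0
ROT     → 5 0 0
PUSH -2 → 5 0 0 -2
DUP     → 5 0 0 -2 -2
NEG     → 5 0 0 -2 2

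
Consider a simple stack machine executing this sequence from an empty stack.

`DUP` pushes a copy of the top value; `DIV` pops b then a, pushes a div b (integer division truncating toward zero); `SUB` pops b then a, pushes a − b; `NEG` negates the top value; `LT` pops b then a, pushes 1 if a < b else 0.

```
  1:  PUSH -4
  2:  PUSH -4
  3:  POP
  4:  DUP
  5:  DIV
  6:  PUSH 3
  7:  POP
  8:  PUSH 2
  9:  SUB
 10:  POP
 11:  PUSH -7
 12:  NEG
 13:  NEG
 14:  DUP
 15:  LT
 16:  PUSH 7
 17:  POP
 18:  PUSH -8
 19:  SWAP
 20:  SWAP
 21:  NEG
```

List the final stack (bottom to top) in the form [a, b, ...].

[0, 8]

PUSH -4  [-4]
PUSH -4  [-4, -4]
POP      [-4]
DUP      [-4, -4]
DIV      [1]
PUSH 3   [1, 3]
POP      [1]
PUSH 2   [1, 2]
SUB      [-1]
POP      []
PUSH -7  [-7]
NEG      [7]
NEG      [-7]
DUP      [-7, -7]
LT       [0]
PUSH 7   [0, 7]
POP      [0]
PUSH -8  [0, -8]
SWAP     [-8, 0]
SWAP     [0, -8]
NEG      [0, 8]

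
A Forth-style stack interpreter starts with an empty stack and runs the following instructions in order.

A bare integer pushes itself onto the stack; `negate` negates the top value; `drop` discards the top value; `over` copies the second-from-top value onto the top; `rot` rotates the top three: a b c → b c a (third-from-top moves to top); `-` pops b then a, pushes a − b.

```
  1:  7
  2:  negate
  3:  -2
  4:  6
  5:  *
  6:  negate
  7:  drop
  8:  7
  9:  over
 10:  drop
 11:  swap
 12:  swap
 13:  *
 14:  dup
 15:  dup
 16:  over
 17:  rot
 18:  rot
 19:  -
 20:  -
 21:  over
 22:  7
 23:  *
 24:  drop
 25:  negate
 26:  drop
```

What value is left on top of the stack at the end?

7      : 7
negate : -7
-2     : -7 -2
6      : -7 -2 6
*      : -7 -12
negate : -7 12
drop   : -7
7      : -7 7
over   : -7 7 -7
drop   : -7 7
swap   : 7 -7
swap   : -7 7
*      : -49
dup    : -49 -49
dup    : -49 -49 -49
over   : -49 -49 -49 -49
rot    : -49 -49 -49 -49
rot    : -49 -49 -49 -49
-      : -49 -49 0
-      : -49 -49
over   : -49 -49 -49
7      : -49 -49 -49 7
*      : -49 -49 -343
drop   : -49 -49
negate : -49 49
drop   : -49

-49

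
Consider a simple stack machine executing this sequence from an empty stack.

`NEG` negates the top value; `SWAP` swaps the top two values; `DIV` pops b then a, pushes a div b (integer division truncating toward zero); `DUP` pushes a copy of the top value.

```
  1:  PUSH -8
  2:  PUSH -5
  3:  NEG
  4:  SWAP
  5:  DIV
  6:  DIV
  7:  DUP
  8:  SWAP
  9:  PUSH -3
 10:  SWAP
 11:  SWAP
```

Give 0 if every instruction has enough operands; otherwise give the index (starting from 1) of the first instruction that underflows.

6

PUSH -8 : -8
PUSH -5 : -8 -5
NEG     : -8 5
SWAP    : 5 -8
DIV     : 0
DIV  — needs 2 operands, stack has 1 → underflow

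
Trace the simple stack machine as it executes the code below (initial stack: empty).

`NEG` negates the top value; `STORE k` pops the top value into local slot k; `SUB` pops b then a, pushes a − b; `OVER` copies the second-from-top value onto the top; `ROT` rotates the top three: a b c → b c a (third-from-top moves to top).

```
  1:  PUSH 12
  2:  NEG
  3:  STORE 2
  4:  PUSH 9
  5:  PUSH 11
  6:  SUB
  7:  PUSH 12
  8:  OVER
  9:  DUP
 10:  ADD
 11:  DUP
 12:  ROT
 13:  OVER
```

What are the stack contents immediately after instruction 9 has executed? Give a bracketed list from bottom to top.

PUSH 12  12
NEG      -12
STORE 2  (empty)
PUSH 9   9
PUSH 11  9 11
SUB      -2
PUSH 12  -2 12
OVER     -2 12 -2
DUP      -2 12 -2 -2

[-2, 12, -2, -2]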